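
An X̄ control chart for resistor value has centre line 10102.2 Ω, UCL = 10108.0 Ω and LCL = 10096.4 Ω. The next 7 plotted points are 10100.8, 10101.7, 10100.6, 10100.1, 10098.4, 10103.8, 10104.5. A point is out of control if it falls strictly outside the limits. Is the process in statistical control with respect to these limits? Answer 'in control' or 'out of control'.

All 7 points lie within [10096.4, 10108.0].

in control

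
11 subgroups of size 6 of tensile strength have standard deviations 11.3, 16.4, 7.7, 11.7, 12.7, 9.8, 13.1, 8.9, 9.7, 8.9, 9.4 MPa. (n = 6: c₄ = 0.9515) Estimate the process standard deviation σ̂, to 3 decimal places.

11.427

s̄ = (11.3 + 16.4 + 7.7 + 11.7 + 12.7 + 9.8 + 13.1 + 8.9 + 9.7 + 8.9 + 9.4) / 11 = 10.8727
σ̂ = s̄ / c₄ = 10.8727 / 0.9515 = 11.4269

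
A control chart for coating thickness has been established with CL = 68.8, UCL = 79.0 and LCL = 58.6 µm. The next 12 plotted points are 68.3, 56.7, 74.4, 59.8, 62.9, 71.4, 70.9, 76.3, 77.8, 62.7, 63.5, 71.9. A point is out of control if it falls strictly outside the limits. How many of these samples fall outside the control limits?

Compare each point to [58.6, 79.0]: sample 2 = 56.7 < LCL.

1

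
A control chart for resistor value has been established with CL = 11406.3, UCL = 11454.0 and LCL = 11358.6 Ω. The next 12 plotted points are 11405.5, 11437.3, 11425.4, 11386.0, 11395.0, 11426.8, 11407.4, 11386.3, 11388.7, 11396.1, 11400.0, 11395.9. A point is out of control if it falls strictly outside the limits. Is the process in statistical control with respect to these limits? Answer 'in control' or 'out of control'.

in control

All 12 points lie within [11358.6, 11454.0].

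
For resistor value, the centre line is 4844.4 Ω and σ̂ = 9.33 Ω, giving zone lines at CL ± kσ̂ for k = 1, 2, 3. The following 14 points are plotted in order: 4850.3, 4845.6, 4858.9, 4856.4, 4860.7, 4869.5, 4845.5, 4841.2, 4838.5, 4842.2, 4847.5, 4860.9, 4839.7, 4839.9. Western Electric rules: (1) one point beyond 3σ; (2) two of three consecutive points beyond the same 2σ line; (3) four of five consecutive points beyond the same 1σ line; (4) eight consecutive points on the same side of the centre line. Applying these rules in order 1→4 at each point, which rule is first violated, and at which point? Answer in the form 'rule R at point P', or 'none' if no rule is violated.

Zone of each point (C = within 1σ̂, B = 1σ̂–2σ̂, A = 2σ̂–3σ̂, * = beyond 3σ̂; sign = side of CL): 1:+C, 2:+C, 3:+B, 4:+B, 5:+B, 6:+A, 7:+C, 8:-C, 9:-C, 10:-C, 11:+C, 12:+B, 13:-C, 14:-C
Rule 3 (four of five consecutive points beyond the same 1σ limit) is satisfied at point 6.

rule 3 at point 6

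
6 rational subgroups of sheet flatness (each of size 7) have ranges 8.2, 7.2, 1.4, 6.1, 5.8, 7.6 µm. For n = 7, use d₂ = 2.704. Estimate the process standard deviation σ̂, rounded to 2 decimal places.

2.24

R̄ = (8.2 + 7.2 + 1.4 + 6.1 + 5.8 + 7.6) / 6 = 6.0500
σ̂ = R̄ / d₂ = 6.0500 / 2.704 = 2.2374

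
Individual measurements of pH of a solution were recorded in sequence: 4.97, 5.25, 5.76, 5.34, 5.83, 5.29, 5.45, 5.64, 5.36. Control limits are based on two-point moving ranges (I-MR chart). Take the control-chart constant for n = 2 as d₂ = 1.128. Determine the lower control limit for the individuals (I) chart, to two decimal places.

X̄ = (4.97 + 5.25 + 5.76 + 5.34 + 5.83 + 5.29 + 5.45 + 5.64 + 5.36) / 9 = 5.4322
Moving ranges: 0.28, 0.51, 0.42, 0.49, 0.54, 0.16, 0.19, 0.28; M̄R̄ = 2.8700 / 8 = 0.3588
LCL = X̄ − 3·M̄R̄/d₂ = 5.4322 − 3 × 0.3588 / 1.128 = 4.4781

4.48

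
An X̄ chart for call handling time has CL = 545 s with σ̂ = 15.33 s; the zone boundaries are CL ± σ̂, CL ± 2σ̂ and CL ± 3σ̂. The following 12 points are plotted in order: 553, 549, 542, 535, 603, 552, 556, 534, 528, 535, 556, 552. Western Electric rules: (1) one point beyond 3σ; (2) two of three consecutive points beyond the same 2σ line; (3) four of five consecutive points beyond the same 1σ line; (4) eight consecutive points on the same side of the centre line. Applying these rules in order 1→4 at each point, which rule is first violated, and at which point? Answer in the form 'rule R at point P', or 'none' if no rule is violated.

rule 1 at point 5

Zone of each point (C = within 1σ̂, B = 1σ̂–2σ̂, A = 2σ̂–3σ̂, * = beyond 3σ̂; sign = side of CL): 1:+C, 2:+C, 3:-C, 4:-C, 5:+*, 6:+C, 7:+C, 8:-C, 9:-B, 10:-C, 11:+C, 12:+C
Rule 1 (one point beyond the 3σ limits) is satisfied at point 5.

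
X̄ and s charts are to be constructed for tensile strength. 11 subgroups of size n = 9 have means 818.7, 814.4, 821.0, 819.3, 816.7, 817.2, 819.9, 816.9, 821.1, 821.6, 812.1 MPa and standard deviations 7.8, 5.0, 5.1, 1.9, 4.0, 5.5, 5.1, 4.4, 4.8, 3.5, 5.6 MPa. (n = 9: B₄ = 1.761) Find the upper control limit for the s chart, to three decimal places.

8.437

s̄ = (7.8 + 5.0 + 5.1 + 1.9 + 4.0 + 5.5 + 5.1 + 4.4 + 4.8 + 3.5 + 5.6) / 11 = 4.7909
UCL_s = B₄·s̄ = 1.761 × 4.7909 = 8.4368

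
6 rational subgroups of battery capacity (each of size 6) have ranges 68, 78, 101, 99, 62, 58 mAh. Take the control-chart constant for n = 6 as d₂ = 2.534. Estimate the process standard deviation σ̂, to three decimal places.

30.650

R̄ = (68 + 78 + 101 + 99 + 62 + 58) / 6 = 77.6667
σ̂ = R̄ / d₂ = 77.6667 / 2.534 = 30.6498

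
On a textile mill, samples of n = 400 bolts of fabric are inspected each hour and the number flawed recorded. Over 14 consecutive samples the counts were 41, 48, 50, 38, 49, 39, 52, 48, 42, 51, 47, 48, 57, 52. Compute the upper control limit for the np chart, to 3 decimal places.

66.657

p̄ = Σdᵢ / (k·n) = 662 / (14 × 400) = 0.11821
UCL = np̄ + 3·√(np̄(1−p̄)) = 47.2857 + 3 × √(47.2857×0.88179) = 47.2857 + 3 × 6.4572 = 66.6574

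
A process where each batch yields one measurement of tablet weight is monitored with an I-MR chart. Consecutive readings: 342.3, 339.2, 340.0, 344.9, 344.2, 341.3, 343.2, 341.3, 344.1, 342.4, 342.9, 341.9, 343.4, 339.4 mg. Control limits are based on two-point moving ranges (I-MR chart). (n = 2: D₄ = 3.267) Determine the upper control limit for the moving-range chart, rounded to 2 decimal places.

Moving ranges: 3.1, 0.8, 4.9, 0.7, 2.9, 1.9, 1.9, 2.8, 1.7, 0.5, 1.0, 1.5, 4.0; M̄R̄ = 27.7000 / 13 = 2.1308
UCL_MR = D₄·M̄R̄ = 3.267 × 2.1308 = 6.9612

6.96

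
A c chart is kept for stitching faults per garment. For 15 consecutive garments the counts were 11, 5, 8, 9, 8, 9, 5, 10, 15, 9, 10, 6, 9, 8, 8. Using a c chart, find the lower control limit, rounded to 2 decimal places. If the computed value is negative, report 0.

0.00

c̄ = (11 + 5 + 8 + 9 + 8 + 9 + 5 + 10 + 15 + 9 + 10 + 6 + 9 + 8 + 8) / 15 = 130 / 15 = 8.6667
LCL = c̄ − 3√c̄ = 8.6667 − 3 × 2.9439 = -0.1651 → 0 (cannot be negative)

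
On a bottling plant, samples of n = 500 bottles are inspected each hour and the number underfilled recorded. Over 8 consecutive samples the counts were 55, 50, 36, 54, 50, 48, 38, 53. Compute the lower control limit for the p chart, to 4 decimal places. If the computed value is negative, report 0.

p̄ = Σdᵢ / (k·n) = 384 / (8 × 500) = 0.09600
LCL = p̄ − 3·√(p̄(1−p̄)/n) = 0.09600 − 3 × 0.01317 = 0.05648

0.0565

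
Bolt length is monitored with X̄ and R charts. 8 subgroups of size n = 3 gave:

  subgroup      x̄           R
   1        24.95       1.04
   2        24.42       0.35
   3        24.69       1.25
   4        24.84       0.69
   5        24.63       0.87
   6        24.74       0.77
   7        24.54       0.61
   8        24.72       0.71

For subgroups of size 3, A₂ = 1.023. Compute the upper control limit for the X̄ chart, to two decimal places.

25.50

X̄̄ = (24.95 + 24.42 + 24.69 + 24.84 + 24.63 + 24.74 + 24.54 + 24.72) / 8 = 197.5300 / 8 = 24.6913
R̄ = (1.04 + 0.35 + 1.25 + 0.69 + 0.87 + 0.77 + 0.61 + 0.71) / 8 = 6.2900 / 8 = 0.7863
UCL = X̄̄ + A₂·R̄ = 24.6913 + 1.023 × 0.7863 = 25.4956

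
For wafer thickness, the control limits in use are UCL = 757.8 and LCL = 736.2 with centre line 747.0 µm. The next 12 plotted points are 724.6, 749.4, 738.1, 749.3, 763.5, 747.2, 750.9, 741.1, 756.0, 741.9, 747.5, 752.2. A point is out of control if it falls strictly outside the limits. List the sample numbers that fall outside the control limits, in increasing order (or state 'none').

1, 5

Compare each point to [736.2, 757.8]: sample 1 = 724.6 < LCL; sample 5 = 763.5 > UCL.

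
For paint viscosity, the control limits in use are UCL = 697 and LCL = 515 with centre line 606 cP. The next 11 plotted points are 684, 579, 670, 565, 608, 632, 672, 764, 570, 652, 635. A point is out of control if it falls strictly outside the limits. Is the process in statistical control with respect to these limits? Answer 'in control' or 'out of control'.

out of control

Compare each point to [515, 697]: sample 8 = 764 > UCL.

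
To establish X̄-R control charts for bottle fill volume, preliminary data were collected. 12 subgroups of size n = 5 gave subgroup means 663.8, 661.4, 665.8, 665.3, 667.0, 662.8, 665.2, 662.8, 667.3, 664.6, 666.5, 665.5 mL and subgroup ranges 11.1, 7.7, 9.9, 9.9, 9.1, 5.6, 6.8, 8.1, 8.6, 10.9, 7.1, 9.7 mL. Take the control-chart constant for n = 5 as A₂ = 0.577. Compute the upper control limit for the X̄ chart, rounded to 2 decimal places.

X̄̄ = (663.8 + 661.4 + 665.8 + 665.3 + 667.0 + 662.8 + 665.2 + 662.8 + 667.3 + 664.6 + 666.5 + 665.5) / 12 = 7978.0000 / 12 = 664.8333
R̄ = (11.1 + 7.7 + 9.9 + 9.9 + 9.1 + 5.6 + 6.8 + 8.1 + 8.6 + 10.9 + 7.1 + 9.7) / 12 = 104.5000 / 12 = 8.7083
UCL = X̄̄ + A₂·R̄ = 664.8333 + 0.577 × 8.7083 = 669.8580

669.86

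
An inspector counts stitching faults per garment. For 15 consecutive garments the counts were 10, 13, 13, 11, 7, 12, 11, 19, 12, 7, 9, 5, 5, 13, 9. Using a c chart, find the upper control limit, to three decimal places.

20.075

c̄ = (10 + 13 + 13 + 11 + 7 + 12 + 11 + 19 + 12 + 7 + 9 + 5 + 5 + 13 + 9) / 15 = 156 / 15 = 10.4000
UCL = c̄ + 3√c̄ = 10.4000 + 3 × √10.4000 = 10.4000 + 3 × 3.2249 = 20.0747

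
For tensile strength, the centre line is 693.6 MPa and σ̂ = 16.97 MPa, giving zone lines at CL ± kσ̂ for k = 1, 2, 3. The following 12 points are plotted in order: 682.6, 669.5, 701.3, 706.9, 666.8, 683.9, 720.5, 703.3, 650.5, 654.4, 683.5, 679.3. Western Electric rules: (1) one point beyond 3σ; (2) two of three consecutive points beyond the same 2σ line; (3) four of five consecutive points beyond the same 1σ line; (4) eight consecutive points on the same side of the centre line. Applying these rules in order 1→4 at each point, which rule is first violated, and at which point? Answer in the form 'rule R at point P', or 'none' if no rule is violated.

Zone of each point (C = within 1σ̂, B = 1σ̂–2σ̂, A = 2σ̂–3σ̂, * = beyond 3σ̂; sign = side of CL): 1:-C, 2:-B, 3:+C, 4:+C, 5:-B, 6:-C, 7:+B, 8:+C, 9:-A, 10:-A, 11:-C, 12:-C
Rule 2 (two of three consecutive points beyond the same 2σ limit) is satisfied at point 10.

rule 2 at point 10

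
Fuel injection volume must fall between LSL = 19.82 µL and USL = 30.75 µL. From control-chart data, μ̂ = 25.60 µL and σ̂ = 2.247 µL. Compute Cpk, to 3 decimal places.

0.764

Cpu = (USL − μ̂) / (3σ̂) = (30.75 − 25.60) / (3 × 2.247) = 0.7640; Cpl = (μ̂ − LSL) / (3σ̂) = (25.60 − 19.82) / (3 × 2.247) = 0.8574; Cpk = min(Cpu, Cpl) = 0.7640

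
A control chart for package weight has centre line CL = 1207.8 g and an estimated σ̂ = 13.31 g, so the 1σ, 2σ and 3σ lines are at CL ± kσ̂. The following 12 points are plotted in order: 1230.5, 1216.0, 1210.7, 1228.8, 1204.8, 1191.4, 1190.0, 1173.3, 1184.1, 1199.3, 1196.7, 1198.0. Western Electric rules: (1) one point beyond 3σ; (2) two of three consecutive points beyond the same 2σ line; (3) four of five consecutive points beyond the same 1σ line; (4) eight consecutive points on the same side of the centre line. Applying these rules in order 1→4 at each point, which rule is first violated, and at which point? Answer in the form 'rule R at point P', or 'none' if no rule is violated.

rule 3 at point 9

Zone of each point (C = within 1σ̂, B = 1σ̂–2σ̂, A = 2σ̂–3σ̂, * = beyond 3σ̂; sign = side of CL): 1:+B, 2:+C, 3:+C, 4:+B, 5:-C, 6:-B, 7:-B, 8:-A, 9:-B, 10:-C, 11:-C, 12:-C
Rule 3 (four of five consecutive points beyond the same 1σ limit) is satisfied at point 9.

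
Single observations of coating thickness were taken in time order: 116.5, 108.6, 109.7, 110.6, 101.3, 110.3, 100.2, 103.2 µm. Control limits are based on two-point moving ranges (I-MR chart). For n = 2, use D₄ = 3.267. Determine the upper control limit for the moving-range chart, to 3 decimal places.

Moving ranges: 7.9, 1.1, 0.9, 9.3, 9.0, 10.1, 3.0; M̄R̄ = 41.3000 / 7 = 5.9000
UCL_MR = D₄·M̄R̄ = 3.267 × 5.9000 = 19.2753

19.275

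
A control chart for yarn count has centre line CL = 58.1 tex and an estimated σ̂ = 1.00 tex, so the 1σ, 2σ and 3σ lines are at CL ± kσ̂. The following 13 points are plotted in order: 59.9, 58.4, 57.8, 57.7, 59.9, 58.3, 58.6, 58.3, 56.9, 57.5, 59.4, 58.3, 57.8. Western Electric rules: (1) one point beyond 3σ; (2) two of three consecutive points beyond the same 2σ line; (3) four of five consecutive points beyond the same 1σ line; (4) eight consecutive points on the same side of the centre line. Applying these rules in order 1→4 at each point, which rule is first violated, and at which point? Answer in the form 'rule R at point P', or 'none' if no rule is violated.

none

Zone of each point (C = within 1σ̂, B = 1σ̂–2σ̂, A = 2σ̂–3σ̂, * = beyond 3σ̂; sign = side of CL): 1:+B, 2:+C, 3:-C, 4:-C, 5:+B, 6:+C, 7:+C, 8:+C, 9:-B, 10:-C, 11:+B, 12:+C, 13:-C
No rule fires across all 13 points.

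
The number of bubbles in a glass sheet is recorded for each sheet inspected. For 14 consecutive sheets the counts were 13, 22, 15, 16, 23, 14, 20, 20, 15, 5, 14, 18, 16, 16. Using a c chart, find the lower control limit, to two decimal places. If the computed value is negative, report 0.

c̄ = (13 + 22 + 15 + 16 + 23 + 14 + 20 + 20 + 15 + 5 + 14 + 18 + 16 + 16) / 14 = 227 / 14 = 16.2143
LCL = c̄ − 3√c̄ = 16.2143 − 3 × 4.0267 = 4.1342

4.13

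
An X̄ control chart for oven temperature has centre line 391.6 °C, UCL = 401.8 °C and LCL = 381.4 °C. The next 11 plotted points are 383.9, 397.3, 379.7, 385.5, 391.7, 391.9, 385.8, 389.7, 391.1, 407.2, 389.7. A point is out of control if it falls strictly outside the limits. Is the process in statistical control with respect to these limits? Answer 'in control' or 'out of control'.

Compare each point to [381.4, 401.8]: sample 3 = 379.7 < LCL; sample 10 = 407.2 > UCL.

out of control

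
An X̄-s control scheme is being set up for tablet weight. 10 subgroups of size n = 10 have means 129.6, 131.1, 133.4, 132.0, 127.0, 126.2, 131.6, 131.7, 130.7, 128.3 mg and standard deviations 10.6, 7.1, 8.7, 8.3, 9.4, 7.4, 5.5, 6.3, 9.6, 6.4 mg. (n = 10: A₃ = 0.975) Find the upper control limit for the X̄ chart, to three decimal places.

137.892

X̄̄ = (129.6 + 131.1 + 133.4 + 132.0 + 127.0 + 126.2 + 131.6 + 131.7 + 130.7 + 128.3) / 10 = 130.1600
s̄ = (10.6 + 7.1 + 8.7 + 8.3 + 9.4 + 7.4 + 5.5 + 6.3 + 9.6 + 6.4) / 10 = 7.9300
UCL = X̄̄ + A₃·s̄ = 130.1600 + 0.975 × 7.9300 = 137.8918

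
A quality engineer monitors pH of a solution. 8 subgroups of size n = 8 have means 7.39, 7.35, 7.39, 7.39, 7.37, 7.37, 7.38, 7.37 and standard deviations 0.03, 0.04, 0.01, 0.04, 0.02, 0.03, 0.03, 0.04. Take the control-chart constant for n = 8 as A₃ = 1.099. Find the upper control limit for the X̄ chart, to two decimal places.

X̄̄ = (7.39 + 7.35 + 7.39 + 7.39 + 7.37 + 7.37 + 7.38 + 7.37) / 8 = 7.3762
s̄ = (0.03 + 0.04 + 0.01 + 0.04 + 0.02 + 0.03 + 0.03 + 0.04) / 8 = 0.0300
UCL = X̄̄ + A₃·s̄ = 7.3762 + 1.099 × 0.0300 = 7.4092

7.41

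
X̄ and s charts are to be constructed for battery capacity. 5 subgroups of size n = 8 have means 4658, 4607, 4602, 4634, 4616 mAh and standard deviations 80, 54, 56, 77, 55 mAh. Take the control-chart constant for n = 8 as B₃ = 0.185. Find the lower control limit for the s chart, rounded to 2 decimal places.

s̄ = (80 + 54 + 56 + 77 + 55) / 5 = 64.4000
LCL_s = B₃·s̄ = 0.185 × 64.4000 = 11.9140

11.91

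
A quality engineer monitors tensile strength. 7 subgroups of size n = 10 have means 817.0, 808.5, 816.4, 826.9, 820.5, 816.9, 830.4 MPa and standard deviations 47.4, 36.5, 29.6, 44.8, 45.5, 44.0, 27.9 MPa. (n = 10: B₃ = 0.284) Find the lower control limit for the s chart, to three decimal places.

11.186

s̄ = (47.4 + 36.5 + 29.6 + 44.8 + 45.5 + 44.0 + 27.9) / 7 = 39.3857
LCL_s = B₃·s̄ = 0.284 × 39.3857 = 11.1855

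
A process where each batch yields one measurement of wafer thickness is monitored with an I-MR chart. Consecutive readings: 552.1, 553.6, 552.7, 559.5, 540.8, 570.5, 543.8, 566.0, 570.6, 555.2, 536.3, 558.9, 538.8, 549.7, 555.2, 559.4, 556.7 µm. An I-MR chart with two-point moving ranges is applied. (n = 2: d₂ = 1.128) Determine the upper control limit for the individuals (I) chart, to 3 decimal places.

589.246

X̄ = (552.1 + 553.6 + 552.7 + 559.5 + 540.8 + 570.5 + 543.8 + 566.0 + 570.6 + 555.2 + 536.3 + 558.9 + 538.8 + 549.7 + 555.2 + 559.4 + 556.7) / 17 = 554.1059
Moving ranges: 1.5, 0.9, 6.8, 18.7, 29.7, 26.7, 22.2, 4.6, 15.4, 18.9, 22.6, 20.1, 10.9, 5.5, 4.2, 2.7; M̄R̄ = 211.4000 / 16 = 13.2125
UCL = X̄ + 3·M̄R̄/d₂ = 554.1059 + 3 × 13.2125 / 1.128 = 589.2455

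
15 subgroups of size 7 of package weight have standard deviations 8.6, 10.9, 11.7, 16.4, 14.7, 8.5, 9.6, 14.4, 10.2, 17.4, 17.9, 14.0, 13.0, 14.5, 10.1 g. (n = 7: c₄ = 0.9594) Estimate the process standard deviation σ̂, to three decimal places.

13.335

s̄ = (8.6 + 10.9 + 11.7 + 16.4 + 14.7 + 8.5 + 9.6 + 14.4 + 10.2 + 17.4 + 17.9 + 14.0 + 13.0 + 14.5 + 10.1) / 15 = 12.7933
σ̂ = s̄ / c₄ = 12.7933 / 0.9594 = 13.3347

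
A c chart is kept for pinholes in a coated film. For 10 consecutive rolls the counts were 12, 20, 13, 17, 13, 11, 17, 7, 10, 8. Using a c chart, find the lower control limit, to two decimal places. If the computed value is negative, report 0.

2.07

c̄ = (12 + 20 + 13 + 17 + 13 + 11 + 17 + 7 + 10 + 8) / 10 = 128 / 10 = 12.8000
LCL = c̄ − 3√c̄ = 12.8000 − 3 × 3.5777 = 2.0669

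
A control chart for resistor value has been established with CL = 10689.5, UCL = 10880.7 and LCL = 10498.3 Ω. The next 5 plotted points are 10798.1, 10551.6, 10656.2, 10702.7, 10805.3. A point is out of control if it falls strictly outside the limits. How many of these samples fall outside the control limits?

0

All 5 points lie within [10498.3, 10880.7].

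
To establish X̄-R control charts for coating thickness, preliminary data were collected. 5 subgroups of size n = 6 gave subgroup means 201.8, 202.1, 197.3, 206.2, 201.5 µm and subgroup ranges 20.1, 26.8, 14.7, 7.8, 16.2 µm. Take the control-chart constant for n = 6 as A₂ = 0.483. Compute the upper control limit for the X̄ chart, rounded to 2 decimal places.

X̄̄ = (201.8 + 202.1 + 197.3 + 206.2 + 201.5) / 5 = 1008.9000 / 5 = 201.7800
R̄ = (20.1 + 26.8 + 14.7 + 7.8 + 16.2) / 5 = 85.6000 / 5 = 17.1200
UCL = X̄̄ + A₂·R̄ = 201.7800 + 0.483 × 17.1200 = 210.0490

210.05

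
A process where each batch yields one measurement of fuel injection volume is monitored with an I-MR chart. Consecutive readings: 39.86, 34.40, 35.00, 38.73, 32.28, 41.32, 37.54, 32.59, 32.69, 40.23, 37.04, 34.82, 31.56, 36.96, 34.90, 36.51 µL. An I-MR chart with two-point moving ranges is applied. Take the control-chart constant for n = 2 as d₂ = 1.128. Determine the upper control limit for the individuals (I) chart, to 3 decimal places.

46.557

X̄ = (39.86 + 34.40 + 35.00 + 38.73 + 32.28 + 41.32 + 37.54 + 32.59 + 32.69 + 40.23 + 37.04 + 34.82 + 31.56 + 36.96 + 34.90 + 36.51) / 16 = 36.0269
Moving ranges: 5.46, 0.60, 3.73, 6.45, 9.04, 3.78, 4.95, 0.10, 7.54, 3.19, 2.22, 3.26, 5.40, 2.06, 1.61; M̄R̄ = 59.3900 / 15 = 3.9593
UCL = X̄ + 3·M̄R̄/d₂ = 36.0269 + 3 × 3.9593 / 1.128 = 46.5570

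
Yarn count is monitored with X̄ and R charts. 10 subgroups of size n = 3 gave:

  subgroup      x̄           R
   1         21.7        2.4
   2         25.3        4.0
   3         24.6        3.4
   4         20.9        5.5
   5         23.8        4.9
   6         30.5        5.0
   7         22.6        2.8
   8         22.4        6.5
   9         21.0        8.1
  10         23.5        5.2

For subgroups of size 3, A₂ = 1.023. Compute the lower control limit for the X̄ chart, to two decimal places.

18.74

X̄̄ = (21.7 + 25.3 + 24.6 + 20.9 + 23.8 + 30.5 + 22.6 + 22.4 + 21.0 + 23.5) / 10 = 236.3000 / 10 = 23.6300
R̄ = (2.4 + 4.0 + 3.4 + 5.5 + 4.9 + 5.0 + 2.8 + 6.5 + 8.1 + 5.2) / 10 = 47.8000 / 10 = 4.7800
LCL = X̄̄ − A₂·R̄ = 23.6300 − 1.023 × 4.7800 = 18.7401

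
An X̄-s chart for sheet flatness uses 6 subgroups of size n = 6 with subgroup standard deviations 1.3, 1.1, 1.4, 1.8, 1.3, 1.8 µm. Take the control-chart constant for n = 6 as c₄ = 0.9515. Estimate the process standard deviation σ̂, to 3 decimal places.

s̄ = (1.3 + 1.1 + 1.4 + 1.8 + 1.3 + 1.8) / 6 = 1.4500
σ̂ = s̄ / c₄ = 1.4500 / 0.9515 = 1.5239

1.524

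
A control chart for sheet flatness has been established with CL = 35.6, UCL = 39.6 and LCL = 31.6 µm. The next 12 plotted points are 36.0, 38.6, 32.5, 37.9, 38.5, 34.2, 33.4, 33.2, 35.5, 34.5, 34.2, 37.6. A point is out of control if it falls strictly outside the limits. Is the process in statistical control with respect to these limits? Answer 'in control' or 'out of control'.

in control

All 12 points lie within [31.6, 39.6].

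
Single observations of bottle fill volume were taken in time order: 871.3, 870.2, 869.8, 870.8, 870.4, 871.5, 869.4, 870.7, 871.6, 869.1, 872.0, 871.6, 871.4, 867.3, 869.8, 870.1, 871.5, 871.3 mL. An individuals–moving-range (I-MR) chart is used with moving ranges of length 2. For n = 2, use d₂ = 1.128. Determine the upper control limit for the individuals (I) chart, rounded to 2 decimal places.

874.11

X̄ = (871.3 + 870.2 + 869.8 + 870.8 + 870.4 + 871.5 + 869.4 + 870.7 + 871.6 + 869.1 + 872.0 + 871.6 + 871.4 + 867.3 + 869.8 + 870.1 + 871.5 + 871.3) / 18 = 870.5444
Moving ranges: 1.1, 0.4, 1.0, 0.4, 1.1, 2.1, 1.3, 0.9, 2.5, 2.9, 0.4, 0.2, 4.1, 2.5, 0.3, 1.4, 0.2; M̄R̄ = 22.8000 / 17 = 1.3412
UCL = X̄ + 3·M̄R̄/d₂ = 870.5444 + 3 × 1.3412 / 1.128 = 874.1114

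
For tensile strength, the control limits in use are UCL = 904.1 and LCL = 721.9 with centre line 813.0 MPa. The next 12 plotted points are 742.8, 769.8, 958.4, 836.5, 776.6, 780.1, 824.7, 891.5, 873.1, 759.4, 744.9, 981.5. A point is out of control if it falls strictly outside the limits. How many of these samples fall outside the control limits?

Compare each point to [721.9, 904.1]: sample 3 = 958.4 > UCL; sample 12 = 981.5 > UCL.

2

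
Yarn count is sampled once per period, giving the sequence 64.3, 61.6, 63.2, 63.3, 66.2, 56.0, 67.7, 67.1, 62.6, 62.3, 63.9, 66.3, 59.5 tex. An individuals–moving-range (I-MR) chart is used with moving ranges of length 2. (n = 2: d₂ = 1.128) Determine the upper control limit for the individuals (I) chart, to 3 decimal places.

73.447

X̄ = (64.3 + 61.6 + 63.2 + 63.3 + 66.2 + 56.0 + 67.7 + 67.1 + 62.6 + 62.3 + 63.9 + 66.3 + 59.5) / 13 = 63.3846
Moving ranges: 2.7, 1.6, 0.1, 2.9, 10.2, 11.7, 0.6, 4.5, 0.3, 1.6, 2.4, 6.8; M̄R̄ = 45.4000 / 12 = 3.7833
UCL = X̄ + 3·M̄R̄/d₂ = 63.3846 + 3 × 3.7833 / 1.128 = 73.4467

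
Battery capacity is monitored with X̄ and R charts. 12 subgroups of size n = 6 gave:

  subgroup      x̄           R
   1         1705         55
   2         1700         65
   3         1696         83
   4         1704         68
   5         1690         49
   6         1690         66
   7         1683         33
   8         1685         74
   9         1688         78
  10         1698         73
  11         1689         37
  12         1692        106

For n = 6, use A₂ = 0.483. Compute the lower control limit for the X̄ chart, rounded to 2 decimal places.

1661.66

X̄̄ = (1705 + 1700 + 1696 + 1704 + 1690 + 1690 + 1683 + 1685 + 1688 + 1698 + 1689 + 1692) / 12 = 20320.0000 / 12 = 1693.3333
R̄ = (55 + 65 + 83 + 68 + 49 + 66 + 33 + 74 + 78 + 73 + 37 + 106) / 12 = 787.0000 / 12 = 65.5833
LCL = X̄̄ − A₂·R̄ = 1693.3333 − 0.483 × 65.5833 = 1661.6566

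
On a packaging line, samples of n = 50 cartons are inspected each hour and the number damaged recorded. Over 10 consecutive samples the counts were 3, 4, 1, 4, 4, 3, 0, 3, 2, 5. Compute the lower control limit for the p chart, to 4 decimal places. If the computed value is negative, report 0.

0.0000

p̄ = Σdᵢ / (k·n) = 29 / (10 × 50) = 0.05800
LCL = p̄ − 3·√(p̄(1−p̄)/n) = 0.05800 − 3 × 0.03306 = -0.04117 → 0 (negative, so LCL = 0)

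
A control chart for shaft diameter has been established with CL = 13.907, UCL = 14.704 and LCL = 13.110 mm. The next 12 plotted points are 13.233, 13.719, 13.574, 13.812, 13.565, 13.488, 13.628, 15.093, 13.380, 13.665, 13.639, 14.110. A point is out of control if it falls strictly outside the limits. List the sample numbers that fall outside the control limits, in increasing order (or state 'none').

Compare each point to [13.110, 14.704]: sample 8 = 15.093 > UCL.

8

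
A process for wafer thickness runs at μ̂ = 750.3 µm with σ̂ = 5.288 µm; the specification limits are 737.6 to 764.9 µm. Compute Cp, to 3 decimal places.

0.860

Cp = (USL − LSL) / (6σ̂) = (764.9 − 737.6) / (6 × 5.288) = 27.3000 / 31.7280 = 0.8604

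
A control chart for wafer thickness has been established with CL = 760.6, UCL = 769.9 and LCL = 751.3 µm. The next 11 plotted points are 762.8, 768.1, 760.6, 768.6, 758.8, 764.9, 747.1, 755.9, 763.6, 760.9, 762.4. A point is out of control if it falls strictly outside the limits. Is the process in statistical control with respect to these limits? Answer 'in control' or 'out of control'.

out of control

Compare each point to [751.3, 769.9]: sample 7 = 747.1 < LCL.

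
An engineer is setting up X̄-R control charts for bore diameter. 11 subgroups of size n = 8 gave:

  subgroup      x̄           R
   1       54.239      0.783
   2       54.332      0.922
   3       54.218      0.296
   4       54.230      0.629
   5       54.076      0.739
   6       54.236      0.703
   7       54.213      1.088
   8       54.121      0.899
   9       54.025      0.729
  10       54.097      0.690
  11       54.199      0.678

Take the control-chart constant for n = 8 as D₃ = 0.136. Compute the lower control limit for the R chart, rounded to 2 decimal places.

0.10

R̄ = (0.783 + 0.922 + 0.296 + 0.629 + 0.739 + 0.703 + 1.088 + 0.899 + 0.729 + 0.690 + 0.678) / 11 = 8.1560 / 11 = 0.7415
LCL_R = D₃·R̄ = 0.136 × 0.7415 = 0.1008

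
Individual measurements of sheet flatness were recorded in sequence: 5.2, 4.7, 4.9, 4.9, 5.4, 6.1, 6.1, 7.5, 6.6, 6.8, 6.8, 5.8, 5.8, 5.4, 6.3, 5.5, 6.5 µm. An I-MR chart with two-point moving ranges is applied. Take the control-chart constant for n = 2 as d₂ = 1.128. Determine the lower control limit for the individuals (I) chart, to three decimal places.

4.487

X̄ = (5.2 + 4.7 + 4.9 + 4.9 + 5.4 + 6.1 + 6.1 + 7.5 + 6.6 + 6.8 + 6.8 + 5.8 + 5.8 + 5.4 + 6.3 + 5.5 + 6.5) / 17 = 5.9000
Moving ranges: 0.5, 0.2, 0.0, 0.5, 0.7, 0.0, 1.4, 0.9, 0.2, 0.0, 1.0, 0.0, 0.4, 0.9, 0.8, 1.0; M̄R̄ = 8.5000 / 16 = 0.5312
LCL = X̄ − 3·M̄R̄/d₂ = 5.9000 − 3 × 0.5312 / 1.128 = 4.4871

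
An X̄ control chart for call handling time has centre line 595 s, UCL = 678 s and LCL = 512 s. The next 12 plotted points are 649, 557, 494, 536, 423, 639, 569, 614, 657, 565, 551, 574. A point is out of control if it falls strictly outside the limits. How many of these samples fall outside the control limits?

Compare each point to [512, 678]: sample 3 = 494 < LCL; sample 5 = 423 < LCL.

2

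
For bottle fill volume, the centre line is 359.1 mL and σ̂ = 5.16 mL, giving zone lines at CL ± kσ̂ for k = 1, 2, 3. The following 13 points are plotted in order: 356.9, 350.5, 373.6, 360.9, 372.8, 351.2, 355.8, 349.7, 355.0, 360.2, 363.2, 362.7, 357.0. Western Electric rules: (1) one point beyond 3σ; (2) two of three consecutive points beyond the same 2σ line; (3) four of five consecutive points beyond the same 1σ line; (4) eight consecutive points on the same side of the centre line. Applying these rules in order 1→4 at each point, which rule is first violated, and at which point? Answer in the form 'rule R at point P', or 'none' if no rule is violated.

rule 2 at point 5

Zone of each point (C = within 1σ̂, B = 1σ̂–2σ̂, A = 2σ̂–3σ̂, * = beyond 3σ̂; sign = side of CL): 1:-C, 2:-B, 3:+A, 4:+C, 5:+A, 6:-B, 7:-C, 8:-B, 9:-C, 10:+C, 11:+C, 12:+C, 13:-C
Rule 2 (two of three consecutive points beyond the same 2σ limit) is satisfied at point 5.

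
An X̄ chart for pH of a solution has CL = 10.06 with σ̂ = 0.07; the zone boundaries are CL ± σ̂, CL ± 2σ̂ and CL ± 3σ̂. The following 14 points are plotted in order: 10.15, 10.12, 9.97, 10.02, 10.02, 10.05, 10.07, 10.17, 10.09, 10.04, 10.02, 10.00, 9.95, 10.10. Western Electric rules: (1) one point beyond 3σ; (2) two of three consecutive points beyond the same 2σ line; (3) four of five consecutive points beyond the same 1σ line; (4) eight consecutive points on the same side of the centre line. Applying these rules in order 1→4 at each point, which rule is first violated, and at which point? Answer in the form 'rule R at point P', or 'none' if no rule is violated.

none

Zone of each point (C = within 1σ̂, B = 1σ̂–2σ̂, A = 2σ̂–3σ̂, * = beyond 3σ̂; sign = side of CL): 1:+B, 2:+C, 3:-B, 4:-C, 5:-C, 6:-C, 7:+C, 8:+B, 9:+C, 10:-C, 11:-C, 12:-C, 13:-B, 14:+C
No rule fires across all 14 points.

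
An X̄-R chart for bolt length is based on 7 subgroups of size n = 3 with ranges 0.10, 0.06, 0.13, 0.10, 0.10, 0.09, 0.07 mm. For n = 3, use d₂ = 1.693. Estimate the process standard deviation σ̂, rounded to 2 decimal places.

R̄ = (0.10 + 0.06 + 0.13 + 0.10 + 0.10 + 0.09 + 0.07) / 7 = 0.0929
σ̂ = R̄ / d₂ = 0.0929 / 1.693 = 0.0548

0.05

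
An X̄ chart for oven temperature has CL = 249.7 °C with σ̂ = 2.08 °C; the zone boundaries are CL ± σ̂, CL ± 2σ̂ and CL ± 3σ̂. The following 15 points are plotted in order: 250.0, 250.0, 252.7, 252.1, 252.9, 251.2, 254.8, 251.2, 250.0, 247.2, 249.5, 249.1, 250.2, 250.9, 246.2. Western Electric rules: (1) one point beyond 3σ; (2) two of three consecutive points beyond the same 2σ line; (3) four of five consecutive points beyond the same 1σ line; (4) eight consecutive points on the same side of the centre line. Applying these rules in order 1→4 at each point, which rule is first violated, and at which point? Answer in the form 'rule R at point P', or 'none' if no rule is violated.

rule 3 at point 7

Zone of each point (C = within 1σ̂, B = 1σ̂–2σ̂, A = 2σ̂–3σ̂, * = beyond 3σ̂; sign = side of CL): 1:+C, 2:+C, 3:+B, 4:+B, 5:+B, 6:+C, 7:+A, 8:+C, 9:+C, 10:-B, 11:-C, 12:-C, 13:+C, 14:+C, 15:-B
Rule 3 (four of five consecutive points beyond the same 1σ limit) is satisfied at point 7.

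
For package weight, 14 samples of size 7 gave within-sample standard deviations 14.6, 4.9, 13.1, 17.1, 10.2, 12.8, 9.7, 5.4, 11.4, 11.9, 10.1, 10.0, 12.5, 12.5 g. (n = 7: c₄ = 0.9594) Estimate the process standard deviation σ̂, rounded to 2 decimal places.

s̄ = (14.6 + 4.9 + 13.1 + 17.1 + 10.2 + 12.8 + 9.7 + 5.4 + 11.4 + 11.9 + 10.1 + 10.0 + 12.5 + 12.5) / 14 = 11.1571
σ̂ = s̄ / c₄ = 11.1571 / 0.9594 = 11.6293

11.63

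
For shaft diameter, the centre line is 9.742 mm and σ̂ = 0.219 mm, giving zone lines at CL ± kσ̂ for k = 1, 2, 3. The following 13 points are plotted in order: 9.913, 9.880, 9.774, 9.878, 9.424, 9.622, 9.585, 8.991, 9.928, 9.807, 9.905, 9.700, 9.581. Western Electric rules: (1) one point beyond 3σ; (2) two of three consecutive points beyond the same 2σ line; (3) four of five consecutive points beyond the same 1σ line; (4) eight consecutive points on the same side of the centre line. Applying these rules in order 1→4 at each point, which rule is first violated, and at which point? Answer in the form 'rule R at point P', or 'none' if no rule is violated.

rule 1 at point 8

Zone of each point (C = within 1σ̂, B = 1σ̂–2σ̂, A = 2σ̂–3σ̂, * = beyond 3σ̂; sign = side of CL): 1:+C, 2:+C, 3:+C, 4:+C, 5:-B, 6:-C, 7:-C, 8:-*, 9:+C, 10:+C, 11:+C, 12:-C, 13:-C
Rule 1 (one point beyond the 3σ limits) is satisfied at point 8.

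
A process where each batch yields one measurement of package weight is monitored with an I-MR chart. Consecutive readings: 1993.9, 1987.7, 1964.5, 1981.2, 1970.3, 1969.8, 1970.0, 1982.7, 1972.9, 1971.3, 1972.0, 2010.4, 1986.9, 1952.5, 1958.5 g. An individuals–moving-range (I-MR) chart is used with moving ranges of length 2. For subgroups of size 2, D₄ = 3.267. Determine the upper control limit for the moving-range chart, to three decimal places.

Moving ranges: 6.2, 23.2, 16.7, 10.9, 0.5, 0.2, 12.7, 9.8, 1.6, 0.7, 38.4, 23.5, 34.4, 6.0; M̄R̄ = 184.8000 / 14 = 13.2000
UCL_MR = D₄·M̄R̄ = 3.267 × 13.2000 = 43.1244

43.124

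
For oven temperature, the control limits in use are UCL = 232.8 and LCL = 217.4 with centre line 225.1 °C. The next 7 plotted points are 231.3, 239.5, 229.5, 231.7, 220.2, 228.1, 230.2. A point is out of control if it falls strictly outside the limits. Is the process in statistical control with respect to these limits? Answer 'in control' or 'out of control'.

Compare each point to [217.4, 232.8]: sample 2 = 239.5 > UCL.

out of control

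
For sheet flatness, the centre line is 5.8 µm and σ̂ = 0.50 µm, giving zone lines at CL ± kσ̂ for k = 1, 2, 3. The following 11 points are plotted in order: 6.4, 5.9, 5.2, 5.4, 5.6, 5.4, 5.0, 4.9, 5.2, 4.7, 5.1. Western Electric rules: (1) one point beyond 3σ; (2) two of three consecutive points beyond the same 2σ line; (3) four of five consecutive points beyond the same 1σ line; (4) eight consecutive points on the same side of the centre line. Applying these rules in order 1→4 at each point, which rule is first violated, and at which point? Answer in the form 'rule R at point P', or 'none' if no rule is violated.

Zone of each point (C = within 1σ̂, B = 1σ̂–2σ̂, A = 2σ̂–3σ̂, * = beyond 3σ̂; sign = side of CL): 1:+B, 2:+C, 3:-B, 4:-C, 5:-C, 6:-C, 7:-B, 8:-B, 9:-B, 10:-A, 11:-B
Rule 3 (four of five consecutive points beyond the same 1σ limit) is satisfied at point 10.

rule 3 at point 10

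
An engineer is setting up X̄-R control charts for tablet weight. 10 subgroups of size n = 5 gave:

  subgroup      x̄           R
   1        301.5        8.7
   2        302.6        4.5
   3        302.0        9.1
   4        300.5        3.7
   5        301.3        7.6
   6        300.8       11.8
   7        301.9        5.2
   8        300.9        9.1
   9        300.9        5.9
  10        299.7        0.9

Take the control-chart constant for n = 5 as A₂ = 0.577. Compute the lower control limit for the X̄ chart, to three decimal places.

297.373

X̄̄ = (301.5 + 302.6 + 302.0 + 300.5 + 301.3 + 300.8 + 301.9 + 300.9 + 300.9 + 299.7) / 10 = 3012.1000 / 10 = 301.2100
R̄ = (8.7 + 4.5 + 9.1 + 3.7 + 7.6 + 11.8 + 5.2 + 9.1 + 5.9 + 0.9) / 10 = 66.5000 / 10 = 6.6500
LCL = X̄̄ − A₂·R̄ = 301.2100 − 0.577 × 6.6500 = 297.3730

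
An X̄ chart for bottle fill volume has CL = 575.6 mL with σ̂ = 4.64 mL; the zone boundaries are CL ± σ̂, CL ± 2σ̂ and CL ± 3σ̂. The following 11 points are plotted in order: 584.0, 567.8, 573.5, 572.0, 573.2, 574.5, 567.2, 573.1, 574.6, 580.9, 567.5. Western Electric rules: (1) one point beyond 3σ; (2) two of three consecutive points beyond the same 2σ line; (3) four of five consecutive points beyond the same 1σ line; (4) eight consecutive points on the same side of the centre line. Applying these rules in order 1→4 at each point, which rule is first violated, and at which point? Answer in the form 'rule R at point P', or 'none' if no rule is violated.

Zone of each point (C = within 1σ̂, B = 1σ̂–2σ̂, A = 2σ̂–3σ̂, * = beyond 3σ̂; sign = side of CL): 1:+B, 2:-B, 3:-C, 4:-C, 5:-C, 6:-C, 7:-B, 8:-C, 9:-C, 10:+B, 11:-B
Rule 4 (eight consecutive points on the same side of the centre line) is satisfied at point 9.

rule 4 at point 9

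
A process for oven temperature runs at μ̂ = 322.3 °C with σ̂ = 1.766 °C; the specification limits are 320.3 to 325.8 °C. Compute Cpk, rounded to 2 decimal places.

0.38

Cpu = (USL − μ̂) / (3σ̂) = (325.8 − 322.3) / (3 × 1.766) = 0.6606; Cpl = (μ̂ − LSL) / (3σ̂) = (322.3 − 320.3) / (3 × 1.766) = 0.3775; Cpk = min(Cpu, Cpl) = 0.3775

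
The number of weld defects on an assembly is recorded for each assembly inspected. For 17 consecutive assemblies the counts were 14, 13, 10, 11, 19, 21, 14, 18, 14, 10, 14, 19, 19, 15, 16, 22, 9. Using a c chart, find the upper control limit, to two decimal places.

26.86

c̄ = (14 + 13 + 10 + 11 + 19 + 21 + 14 + 18 + 14 + 10 + 14 + 19 + 19 + 15 + 16 + 22 + 9) / 17 = 258 / 17 = 15.1765
UCL = c̄ + 3√c̄ = 15.1765 + 3 × √15.1765 = 15.1765 + 3 × 3.8957 = 26.8636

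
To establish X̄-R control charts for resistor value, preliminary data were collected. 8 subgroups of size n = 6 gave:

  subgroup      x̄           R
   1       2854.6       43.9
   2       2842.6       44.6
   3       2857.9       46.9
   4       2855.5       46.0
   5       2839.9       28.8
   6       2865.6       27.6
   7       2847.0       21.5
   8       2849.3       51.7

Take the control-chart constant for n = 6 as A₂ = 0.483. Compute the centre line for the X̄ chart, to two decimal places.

X̄̄ = (2854.6 + 2842.6 + 2857.9 + 2855.5 + 2839.9 + 2865.6 + 2847.0 + 2849.3) / 8 = 22812.4000 / 8 = 2851.5500
CL = X̄̄ = 2851.5500

2851.55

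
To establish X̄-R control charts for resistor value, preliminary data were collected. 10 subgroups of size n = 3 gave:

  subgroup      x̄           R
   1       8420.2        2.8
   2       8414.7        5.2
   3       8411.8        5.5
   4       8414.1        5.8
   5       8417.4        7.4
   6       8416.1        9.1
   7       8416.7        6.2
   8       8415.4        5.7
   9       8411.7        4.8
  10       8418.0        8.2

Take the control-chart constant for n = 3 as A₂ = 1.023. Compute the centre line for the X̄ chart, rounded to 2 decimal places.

X̄̄ = (8420.2 + 8414.7 + 8411.8 + 8414.1 + 8417.4 + 8416.1 + 8416.7 + 8415.4 + 8411.7 + 8418.0) / 10 = 84156.1000 / 10 = 8415.6100
CL = X̄̄ = 8415.6100

8415.61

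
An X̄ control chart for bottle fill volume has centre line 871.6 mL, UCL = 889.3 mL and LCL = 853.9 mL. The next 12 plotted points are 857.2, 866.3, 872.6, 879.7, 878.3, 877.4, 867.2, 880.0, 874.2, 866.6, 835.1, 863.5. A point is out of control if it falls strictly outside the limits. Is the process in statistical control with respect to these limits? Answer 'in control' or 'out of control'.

Compare each point to [853.9, 889.3]: sample 11 = 835.1 < LCL.

out of control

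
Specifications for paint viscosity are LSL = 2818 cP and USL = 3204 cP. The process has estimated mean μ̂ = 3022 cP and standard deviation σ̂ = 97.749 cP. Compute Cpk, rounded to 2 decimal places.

Cpu = (USL − μ̂) / (3σ̂) = (3204 − 3022) / (3 × 97.749) = 0.6206; Cpl = (μ̂ − LSL) / (3σ̂) = (3022 − 2818) / (3 × 97.749) = 0.6957; Cpk = min(Cpu, Cpl) = 0.6206

0.62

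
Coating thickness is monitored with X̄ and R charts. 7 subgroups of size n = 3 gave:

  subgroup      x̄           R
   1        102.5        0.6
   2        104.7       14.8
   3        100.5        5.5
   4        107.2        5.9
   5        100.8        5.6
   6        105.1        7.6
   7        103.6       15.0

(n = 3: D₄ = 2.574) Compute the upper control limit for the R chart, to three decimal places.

20.224

R̄ = (0.6 + 14.8 + 5.5 + 5.9 + 5.6 + 7.6 + 15.0) / 7 = 55.0000 / 7 = 7.8571
UCL_R = D₄·R̄ = 2.574 × 7.8571 = 20.2243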